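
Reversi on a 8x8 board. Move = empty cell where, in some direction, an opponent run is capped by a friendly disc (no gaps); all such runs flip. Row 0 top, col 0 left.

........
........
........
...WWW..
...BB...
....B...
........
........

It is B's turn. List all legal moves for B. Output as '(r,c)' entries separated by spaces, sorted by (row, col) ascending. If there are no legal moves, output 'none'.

(2,2): flips 1 -> legal
(2,3): flips 1 -> legal
(2,4): flips 1 -> legal
(2,5): flips 1 -> legal
(2,6): flips 1 -> legal
(3,2): no bracket -> illegal
(3,6): no bracket -> illegal
(4,2): no bracket -> illegal
(4,5): no bracket -> illegal
(4,6): no bracket -> illegal

Answer: (2,2) (2,3) (2,4) (2,5) (2,6)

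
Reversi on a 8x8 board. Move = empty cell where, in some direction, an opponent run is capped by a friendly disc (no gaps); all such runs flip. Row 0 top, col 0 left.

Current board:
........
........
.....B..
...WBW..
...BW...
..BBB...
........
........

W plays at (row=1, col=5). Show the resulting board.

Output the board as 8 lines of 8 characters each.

Answer: ........
.....W..
.....W..
...WBW..
...BW...
..BBB...
........
........

Derivation:
Place W at (1,5); scan 8 dirs for brackets.
Dir NW: first cell '.' (not opp) -> no flip
Dir N: first cell '.' (not opp) -> no flip
Dir NE: first cell '.' (not opp) -> no flip
Dir W: first cell '.' (not opp) -> no flip
Dir E: first cell '.' (not opp) -> no flip
Dir SW: first cell '.' (not opp) -> no flip
Dir S: opp run (2,5) capped by W -> flip
Dir SE: first cell '.' (not opp) -> no flip
All flips: (2,5)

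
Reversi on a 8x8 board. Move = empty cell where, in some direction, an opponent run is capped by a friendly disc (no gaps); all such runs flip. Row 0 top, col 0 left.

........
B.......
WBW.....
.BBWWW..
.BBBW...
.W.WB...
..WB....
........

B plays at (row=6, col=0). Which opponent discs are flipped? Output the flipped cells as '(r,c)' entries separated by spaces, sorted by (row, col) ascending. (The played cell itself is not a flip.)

Answer: (5,1)

Derivation:
Dir NW: edge -> no flip
Dir N: first cell '.' (not opp) -> no flip
Dir NE: opp run (5,1) capped by B -> flip
Dir W: edge -> no flip
Dir E: first cell '.' (not opp) -> no flip
Dir SW: edge -> no flip
Dir S: first cell '.' (not opp) -> no flip
Dir SE: first cell '.' (not opp) -> no flip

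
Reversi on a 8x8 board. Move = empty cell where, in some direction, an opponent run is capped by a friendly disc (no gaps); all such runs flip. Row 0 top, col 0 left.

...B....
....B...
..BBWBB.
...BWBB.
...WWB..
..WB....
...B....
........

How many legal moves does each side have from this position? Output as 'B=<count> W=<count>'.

Answer: B=8 W=17

Derivation:
-- B to move --
(1,3): flips 1 -> legal
(1,5): flips 1 -> legal
(3,2): no bracket -> illegal
(4,1): flips 1 -> legal
(4,2): flips 2 -> legal
(5,1): flips 1 -> legal
(5,4): flips 3 -> legal
(5,5): flips 1 -> legal
(6,1): flips 3 -> legal
(6,2): no bracket -> illegal
B mobility = 8
-- W to move --
(0,2): no bracket -> illegal
(0,4): flips 1 -> legal
(0,5): no bracket -> illegal
(1,1): flips 2 -> legal
(1,2): flips 1 -> legal
(1,3): flips 2 -> legal
(1,5): no bracket -> illegal
(1,6): flips 1 -> legal
(1,7): flips 2 -> legal
(2,1): flips 2 -> legal
(2,7): flips 2 -> legal
(3,1): no bracket -> illegal
(3,2): flips 1 -> legal
(3,7): flips 2 -> legal
(4,2): flips 1 -> legal
(4,6): flips 2 -> legal
(4,7): no bracket -> illegal
(5,4): flips 1 -> legal
(5,5): no bracket -> illegal
(5,6): flips 1 -> legal
(6,2): flips 1 -> legal
(6,4): no bracket -> illegal
(7,2): no bracket -> illegal
(7,3): flips 2 -> legal
(7,4): flips 1 -> legal
W mobility = 17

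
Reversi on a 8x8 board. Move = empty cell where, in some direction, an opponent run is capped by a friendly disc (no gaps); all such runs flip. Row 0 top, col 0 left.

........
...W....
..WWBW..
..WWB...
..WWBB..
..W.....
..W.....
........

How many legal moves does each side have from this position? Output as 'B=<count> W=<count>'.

-- B to move --
(0,2): flips 1 -> legal
(0,3): no bracket -> illegal
(0,4): no bracket -> illegal
(1,1): flips 2 -> legal
(1,2): flips 1 -> legal
(1,4): no bracket -> illegal
(1,5): no bracket -> illegal
(1,6): flips 1 -> legal
(2,1): flips 2 -> legal
(2,6): flips 1 -> legal
(3,1): flips 2 -> legal
(3,5): no bracket -> illegal
(3,6): no bracket -> illegal
(4,1): flips 2 -> legal
(5,1): flips 2 -> legal
(5,3): no bracket -> illegal
(5,4): no bracket -> illegal
(6,1): flips 2 -> legal
(6,3): no bracket -> illegal
(7,1): no bracket -> illegal
(7,2): no bracket -> illegal
(7,3): no bracket -> illegal
B mobility = 10
-- W to move --
(1,4): no bracket -> illegal
(1,5): flips 1 -> legal
(3,5): flips 2 -> legal
(3,6): no bracket -> illegal
(4,6): flips 2 -> legal
(5,3): no bracket -> illegal
(5,4): no bracket -> illegal
(5,5): flips 1 -> legal
(5,6): flips 2 -> legal
W mobility = 5

Answer: B=10 W=5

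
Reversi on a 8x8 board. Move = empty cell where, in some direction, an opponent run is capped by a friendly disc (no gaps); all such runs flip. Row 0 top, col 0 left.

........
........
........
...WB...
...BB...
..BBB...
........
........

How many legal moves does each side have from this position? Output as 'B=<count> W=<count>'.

Answer: B=3 W=3

Derivation:
-- B to move --
(2,2): flips 1 -> legal
(2,3): flips 1 -> legal
(2,4): no bracket -> illegal
(3,2): flips 1 -> legal
(4,2): no bracket -> illegal
B mobility = 3
-- W to move --
(2,3): no bracket -> illegal
(2,4): no bracket -> illegal
(2,5): no bracket -> illegal
(3,2): no bracket -> illegal
(3,5): flips 1 -> legal
(4,1): no bracket -> illegal
(4,2): no bracket -> illegal
(4,5): no bracket -> illegal
(5,1): no bracket -> illegal
(5,5): flips 1 -> legal
(6,1): no bracket -> illegal
(6,2): no bracket -> illegal
(6,3): flips 2 -> legal
(6,4): no bracket -> illegal
(6,5): no bracket -> illegal
W mobility = 3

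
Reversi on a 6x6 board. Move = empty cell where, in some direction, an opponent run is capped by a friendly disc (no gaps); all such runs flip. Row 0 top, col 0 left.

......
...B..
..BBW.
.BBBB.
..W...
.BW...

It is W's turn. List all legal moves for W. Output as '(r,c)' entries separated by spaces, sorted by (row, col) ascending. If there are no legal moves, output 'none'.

(0,2): flips 1 -> legal
(0,3): no bracket -> illegal
(0,4): no bracket -> illegal
(1,1): no bracket -> illegal
(1,2): flips 2 -> legal
(1,4): no bracket -> illegal
(2,0): flips 1 -> legal
(2,1): flips 2 -> legal
(2,5): no bracket -> illegal
(3,0): no bracket -> illegal
(3,5): no bracket -> illegal
(4,0): no bracket -> illegal
(4,1): no bracket -> illegal
(4,3): no bracket -> illegal
(4,4): flips 1 -> legal
(4,5): no bracket -> illegal
(5,0): flips 1 -> legal

Answer: (0,2) (1,2) (2,0) (2,1) (4,4) (5,0)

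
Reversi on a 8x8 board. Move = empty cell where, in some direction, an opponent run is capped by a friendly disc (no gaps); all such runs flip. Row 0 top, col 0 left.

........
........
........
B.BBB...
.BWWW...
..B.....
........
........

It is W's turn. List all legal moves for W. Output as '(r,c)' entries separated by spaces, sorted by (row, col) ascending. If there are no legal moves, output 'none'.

Answer: (2,1) (2,2) (2,3) (2,4) (2,5) (4,0) (6,1) (6,2)

Derivation:
(2,0): no bracket -> illegal
(2,1): flips 1 -> legal
(2,2): flips 2 -> legal
(2,3): flips 1 -> legal
(2,4): flips 2 -> legal
(2,5): flips 1 -> legal
(3,1): no bracket -> illegal
(3,5): no bracket -> illegal
(4,0): flips 1 -> legal
(4,5): no bracket -> illegal
(5,0): no bracket -> illegal
(5,1): no bracket -> illegal
(5,3): no bracket -> illegal
(6,1): flips 1 -> legal
(6,2): flips 1 -> legal
(6,3): no bracket -> illegal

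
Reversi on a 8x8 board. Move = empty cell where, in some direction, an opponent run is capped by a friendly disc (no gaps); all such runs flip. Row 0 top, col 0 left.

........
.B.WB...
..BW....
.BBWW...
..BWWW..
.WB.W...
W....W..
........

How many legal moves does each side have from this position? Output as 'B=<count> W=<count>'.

Answer: B=9 W=9

Derivation:
-- B to move --
(0,2): no bracket -> illegal
(0,3): no bracket -> illegal
(0,4): flips 1 -> legal
(1,2): flips 1 -> legal
(2,4): flips 2 -> legal
(2,5): flips 2 -> legal
(3,5): flips 2 -> legal
(3,6): no bracket -> illegal
(4,0): no bracket -> illegal
(4,1): no bracket -> illegal
(4,6): flips 3 -> legal
(5,0): flips 1 -> legal
(5,3): no bracket -> illegal
(5,5): flips 2 -> legal
(5,6): no bracket -> illegal
(6,1): no bracket -> illegal
(6,2): no bracket -> illegal
(6,3): no bracket -> illegal
(6,4): no bracket -> illegal
(6,6): no bracket -> illegal
(7,0): no bracket -> illegal
(7,1): no bracket -> illegal
(7,4): no bracket -> illegal
(7,5): no bracket -> illegal
(7,6): flips 3 -> legal
B mobility = 9
-- W to move --
(0,0): flips 2 -> legal
(0,1): no bracket -> illegal
(0,2): no bracket -> illegal
(0,3): no bracket -> illegal
(0,4): no bracket -> illegal
(0,5): flips 1 -> legal
(1,0): no bracket -> illegal
(1,2): no bracket -> illegal
(1,5): flips 1 -> legal
(2,0): no bracket -> illegal
(2,1): flips 2 -> legal
(2,4): no bracket -> illegal
(2,5): no bracket -> illegal
(3,0): flips 2 -> legal
(4,0): flips 2 -> legal
(4,1): flips 2 -> legal
(5,3): flips 1 -> legal
(6,1): flips 1 -> legal
(6,2): no bracket -> illegal
(6,3): no bracket -> illegal
W mobility = 9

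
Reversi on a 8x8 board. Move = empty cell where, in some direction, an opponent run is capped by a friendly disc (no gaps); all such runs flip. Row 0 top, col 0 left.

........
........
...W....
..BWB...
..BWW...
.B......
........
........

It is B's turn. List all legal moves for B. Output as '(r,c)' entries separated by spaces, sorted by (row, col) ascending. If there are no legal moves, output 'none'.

(1,2): flips 1 -> legal
(1,3): no bracket -> illegal
(1,4): flips 1 -> legal
(2,2): no bracket -> illegal
(2,4): flips 1 -> legal
(3,5): no bracket -> illegal
(4,5): flips 2 -> legal
(5,2): flips 1 -> legal
(5,3): no bracket -> illegal
(5,4): flips 2 -> legal
(5,5): no bracket -> illegal

Answer: (1,2) (1,4) (2,4) (4,5) (5,2) (5,4)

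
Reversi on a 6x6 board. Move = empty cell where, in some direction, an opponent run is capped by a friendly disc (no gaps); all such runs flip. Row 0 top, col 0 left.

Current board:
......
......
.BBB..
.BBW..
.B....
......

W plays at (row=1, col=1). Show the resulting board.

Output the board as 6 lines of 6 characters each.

Place W at (1,1); scan 8 dirs for brackets.
Dir NW: first cell '.' (not opp) -> no flip
Dir N: first cell '.' (not opp) -> no flip
Dir NE: first cell '.' (not opp) -> no flip
Dir W: first cell '.' (not opp) -> no flip
Dir E: first cell '.' (not opp) -> no flip
Dir SW: first cell '.' (not opp) -> no flip
Dir S: opp run (2,1) (3,1) (4,1), next='.' -> no flip
Dir SE: opp run (2,2) capped by W -> flip
All flips: (2,2)

Answer: ......
.W....
.BWB..
.BBW..
.B....
......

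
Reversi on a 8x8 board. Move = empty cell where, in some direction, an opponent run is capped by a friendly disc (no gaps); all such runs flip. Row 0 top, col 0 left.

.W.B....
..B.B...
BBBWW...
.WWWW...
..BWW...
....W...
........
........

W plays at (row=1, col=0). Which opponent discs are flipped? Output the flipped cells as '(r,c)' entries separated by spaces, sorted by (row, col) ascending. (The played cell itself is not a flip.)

Answer: (2,1)

Derivation:
Dir NW: edge -> no flip
Dir N: first cell '.' (not opp) -> no flip
Dir NE: first cell 'W' (not opp) -> no flip
Dir W: edge -> no flip
Dir E: first cell '.' (not opp) -> no flip
Dir SW: edge -> no flip
Dir S: opp run (2,0), next='.' -> no flip
Dir SE: opp run (2,1) capped by W -> flip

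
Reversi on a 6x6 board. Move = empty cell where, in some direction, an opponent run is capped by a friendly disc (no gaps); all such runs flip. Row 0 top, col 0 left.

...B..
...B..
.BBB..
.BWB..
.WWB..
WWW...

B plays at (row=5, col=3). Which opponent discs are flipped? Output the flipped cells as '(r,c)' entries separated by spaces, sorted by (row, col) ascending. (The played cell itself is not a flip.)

Answer: (4,2)

Derivation:
Dir NW: opp run (4,2) capped by B -> flip
Dir N: first cell 'B' (not opp) -> no flip
Dir NE: first cell '.' (not opp) -> no flip
Dir W: opp run (5,2) (5,1) (5,0), next=edge -> no flip
Dir E: first cell '.' (not opp) -> no flip
Dir SW: edge -> no flip
Dir S: edge -> no flip
Dir SE: edge -> no flip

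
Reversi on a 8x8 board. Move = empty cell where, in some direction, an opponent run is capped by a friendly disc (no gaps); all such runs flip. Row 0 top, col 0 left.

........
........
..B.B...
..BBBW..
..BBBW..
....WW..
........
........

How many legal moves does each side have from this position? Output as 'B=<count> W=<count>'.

Answer: B=7 W=8

Derivation:
-- B to move --
(2,5): no bracket -> illegal
(2,6): flips 1 -> legal
(3,6): flips 1 -> legal
(4,6): flips 2 -> legal
(5,3): no bracket -> illegal
(5,6): flips 1 -> legal
(6,3): no bracket -> illegal
(6,4): flips 1 -> legal
(6,5): flips 1 -> legal
(6,6): flips 1 -> legal
B mobility = 7
-- W to move --
(1,1): flips 3 -> legal
(1,2): no bracket -> illegal
(1,3): flips 1 -> legal
(1,4): flips 3 -> legal
(1,5): no bracket -> illegal
(2,1): flips 2 -> legal
(2,3): flips 1 -> legal
(2,5): no bracket -> illegal
(3,1): flips 3 -> legal
(4,1): flips 3 -> legal
(5,1): no bracket -> illegal
(5,2): no bracket -> illegal
(5,3): flips 1 -> legal
W mobility = 8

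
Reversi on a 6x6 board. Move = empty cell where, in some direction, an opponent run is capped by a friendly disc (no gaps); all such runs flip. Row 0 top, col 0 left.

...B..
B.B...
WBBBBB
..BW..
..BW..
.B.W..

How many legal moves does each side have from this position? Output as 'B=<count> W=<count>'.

-- B to move --
(1,1): no bracket -> illegal
(3,0): flips 1 -> legal
(3,1): no bracket -> illegal
(3,4): flips 1 -> legal
(4,4): flips 2 -> legal
(5,2): no bracket -> illegal
(5,4): flips 1 -> legal
B mobility = 4
-- W to move --
(0,0): flips 1 -> legal
(0,1): no bracket -> illegal
(0,2): no bracket -> illegal
(0,4): no bracket -> illegal
(1,1): flips 1 -> legal
(1,3): flips 1 -> legal
(1,4): no bracket -> illegal
(1,5): flips 1 -> legal
(3,0): no bracket -> illegal
(3,1): flips 2 -> legal
(3,4): no bracket -> illegal
(3,5): no bracket -> illegal
(4,0): no bracket -> illegal
(4,1): flips 1 -> legal
(5,0): no bracket -> illegal
(5,2): no bracket -> illegal
W mobility = 6

Answer: B=4 W=6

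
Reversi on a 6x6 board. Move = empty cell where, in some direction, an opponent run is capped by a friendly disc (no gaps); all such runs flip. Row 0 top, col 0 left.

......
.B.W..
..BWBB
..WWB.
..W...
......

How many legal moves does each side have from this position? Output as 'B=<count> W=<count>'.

-- B to move --
(0,2): flips 1 -> legal
(0,3): no bracket -> illegal
(0,4): flips 1 -> legal
(1,2): flips 1 -> legal
(1,4): no bracket -> illegal
(2,1): no bracket -> illegal
(3,1): flips 2 -> legal
(4,1): no bracket -> illegal
(4,3): no bracket -> illegal
(4,4): flips 1 -> legal
(5,1): flips 2 -> legal
(5,2): flips 2 -> legal
(5,3): no bracket -> illegal
B mobility = 7
-- W to move --
(0,0): flips 2 -> legal
(0,1): no bracket -> illegal
(0,2): no bracket -> illegal
(1,0): no bracket -> illegal
(1,2): flips 1 -> legal
(1,4): no bracket -> illegal
(1,5): flips 1 -> legal
(2,0): no bracket -> illegal
(2,1): flips 1 -> legal
(3,1): flips 1 -> legal
(3,5): flips 2 -> legal
(4,3): no bracket -> illegal
(4,4): no bracket -> illegal
(4,5): flips 1 -> legal
W mobility = 7

Answer: B=7 W=7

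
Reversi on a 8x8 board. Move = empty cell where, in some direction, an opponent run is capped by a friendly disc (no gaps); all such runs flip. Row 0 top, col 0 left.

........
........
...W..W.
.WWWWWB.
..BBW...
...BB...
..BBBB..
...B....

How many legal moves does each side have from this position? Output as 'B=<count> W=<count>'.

Answer: B=10 W=9

Derivation:
-- B to move --
(1,2): no bracket -> illegal
(1,3): flips 2 -> legal
(1,4): no bracket -> illegal
(1,5): no bracket -> illegal
(1,6): flips 1 -> legal
(1,7): flips 3 -> legal
(2,0): flips 1 -> legal
(2,1): flips 1 -> legal
(2,2): flips 1 -> legal
(2,4): flips 3 -> legal
(2,5): flips 1 -> legal
(2,7): no bracket -> illegal
(3,0): flips 5 -> legal
(3,7): no bracket -> illegal
(4,0): no bracket -> illegal
(4,1): no bracket -> illegal
(4,5): flips 1 -> legal
(4,6): no bracket -> illegal
(5,5): no bracket -> illegal
B mobility = 10
-- W to move --
(2,5): no bracket -> illegal
(2,7): no bracket -> illegal
(3,7): flips 1 -> legal
(4,1): flips 2 -> legal
(4,5): no bracket -> illegal
(4,6): flips 1 -> legal
(4,7): no bracket -> illegal
(5,1): flips 1 -> legal
(5,2): flips 2 -> legal
(5,5): no bracket -> illegal
(5,6): no bracket -> illegal
(6,1): no bracket -> illegal
(6,6): no bracket -> illegal
(7,1): flips 2 -> legal
(7,2): no bracket -> illegal
(7,4): flips 2 -> legal
(7,5): flips 3 -> legal
(7,6): flips 3 -> legal
W mobility = 9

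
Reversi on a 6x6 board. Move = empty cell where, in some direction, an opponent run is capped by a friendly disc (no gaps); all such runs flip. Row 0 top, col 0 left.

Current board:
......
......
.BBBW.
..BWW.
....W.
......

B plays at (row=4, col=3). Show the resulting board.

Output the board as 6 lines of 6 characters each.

Answer: ......
......
.BBBW.
..BBW.
...BW.
......

Derivation:
Place B at (4,3); scan 8 dirs for brackets.
Dir NW: first cell 'B' (not opp) -> no flip
Dir N: opp run (3,3) capped by B -> flip
Dir NE: opp run (3,4), next='.' -> no flip
Dir W: first cell '.' (not opp) -> no flip
Dir E: opp run (4,4), next='.' -> no flip
Dir SW: first cell '.' (not opp) -> no flip
Dir S: first cell '.' (not opp) -> no flip
Dir SE: first cell '.' (not opp) -> no flip
All flips: (3,3)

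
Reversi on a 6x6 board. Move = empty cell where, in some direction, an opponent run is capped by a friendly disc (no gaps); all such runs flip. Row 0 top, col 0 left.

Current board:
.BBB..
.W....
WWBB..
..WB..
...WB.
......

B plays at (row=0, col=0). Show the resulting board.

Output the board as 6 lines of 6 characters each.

Answer: BBBB..
.B....
WWBB..
..WB..
...WB.
......

Derivation:
Place B at (0,0); scan 8 dirs for brackets.
Dir NW: edge -> no flip
Dir N: edge -> no flip
Dir NE: edge -> no flip
Dir W: edge -> no flip
Dir E: first cell 'B' (not opp) -> no flip
Dir SW: edge -> no flip
Dir S: first cell '.' (not opp) -> no flip
Dir SE: opp run (1,1) capped by B -> flip
All flips: (1,1)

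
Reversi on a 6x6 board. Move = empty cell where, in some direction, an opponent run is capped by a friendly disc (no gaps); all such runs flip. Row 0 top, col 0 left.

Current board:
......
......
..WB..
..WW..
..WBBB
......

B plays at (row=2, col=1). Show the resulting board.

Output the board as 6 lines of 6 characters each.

Place B at (2,1); scan 8 dirs for brackets.
Dir NW: first cell '.' (not opp) -> no flip
Dir N: first cell '.' (not opp) -> no flip
Dir NE: first cell '.' (not opp) -> no flip
Dir W: first cell '.' (not opp) -> no flip
Dir E: opp run (2,2) capped by B -> flip
Dir SW: first cell '.' (not opp) -> no flip
Dir S: first cell '.' (not opp) -> no flip
Dir SE: opp run (3,2) capped by B -> flip
All flips: (2,2) (3,2)

Answer: ......
......
.BBB..
..BW..
..WBBB
......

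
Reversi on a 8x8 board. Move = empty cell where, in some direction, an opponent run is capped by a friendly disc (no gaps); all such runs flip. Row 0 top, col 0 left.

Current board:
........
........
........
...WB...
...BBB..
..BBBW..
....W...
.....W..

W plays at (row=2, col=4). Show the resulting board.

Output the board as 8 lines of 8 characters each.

Place W at (2,4); scan 8 dirs for brackets.
Dir NW: first cell '.' (not opp) -> no flip
Dir N: first cell '.' (not opp) -> no flip
Dir NE: first cell '.' (not opp) -> no flip
Dir W: first cell '.' (not opp) -> no flip
Dir E: first cell '.' (not opp) -> no flip
Dir SW: first cell 'W' (not opp) -> no flip
Dir S: opp run (3,4) (4,4) (5,4) capped by W -> flip
Dir SE: first cell '.' (not opp) -> no flip
All flips: (3,4) (4,4) (5,4)

Answer: ........
........
....W...
...WW...
...BWB..
..BBWW..
....W...
.....W..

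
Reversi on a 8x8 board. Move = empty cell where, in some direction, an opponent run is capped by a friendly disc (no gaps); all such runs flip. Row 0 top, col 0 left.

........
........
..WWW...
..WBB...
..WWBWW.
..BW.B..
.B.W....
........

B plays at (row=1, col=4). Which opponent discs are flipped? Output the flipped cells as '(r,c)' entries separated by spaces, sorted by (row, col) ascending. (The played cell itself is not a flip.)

Dir NW: first cell '.' (not opp) -> no flip
Dir N: first cell '.' (not opp) -> no flip
Dir NE: first cell '.' (not opp) -> no flip
Dir W: first cell '.' (not opp) -> no flip
Dir E: first cell '.' (not opp) -> no flip
Dir SW: opp run (2,3) (3,2), next='.' -> no flip
Dir S: opp run (2,4) capped by B -> flip
Dir SE: first cell '.' (not opp) -> no flip

Answer: (2,4)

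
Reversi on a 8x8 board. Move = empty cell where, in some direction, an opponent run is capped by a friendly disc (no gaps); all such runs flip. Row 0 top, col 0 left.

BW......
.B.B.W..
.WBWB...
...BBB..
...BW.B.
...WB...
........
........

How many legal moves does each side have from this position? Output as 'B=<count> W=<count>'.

-- B to move --
(0,2): flips 1 -> legal
(0,4): no bracket -> illegal
(0,5): no bracket -> illegal
(0,6): flips 1 -> legal
(1,0): no bracket -> illegal
(1,2): flips 1 -> legal
(1,4): no bracket -> illegal
(1,6): no bracket -> illegal
(2,0): flips 1 -> legal
(2,5): no bracket -> illegal
(2,6): no bracket -> illegal
(3,0): no bracket -> illegal
(3,1): flips 1 -> legal
(3,2): no bracket -> illegal
(4,2): no bracket -> illegal
(4,5): flips 1 -> legal
(5,2): flips 1 -> legal
(5,5): flips 1 -> legal
(6,2): flips 2 -> legal
(6,3): flips 1 -> legal
(6,4): no bracket -> illegal
B mobility = 10
-- W to move --
(0,2): no bracket -> illegal
(0,3): flips 1 -> legal
(0,4): no bracket -> illegal
(1,0): no bracket -> illegal
(1,2): no bracket -> illegal
(1,4): flips 2 -> legal
(2,0): no bracket -> illegal
(2,5): flips 1 -> legal
(2,6): flips 1 -> legal
(3,1): no bracket -> illegal
(3,2): no bracket -> illegal
(3,6): no bracket -> illegal
(3,7): no bracket -> illegal
(4,2): flips 3 -> legal
(4,5): flips 1 -> legal
(4,7): no bracket -> illegal
(5,2): no bracket -> illegal
(5,5): flips 1 -> legal
(5,6): no bracket -> illegal
(5,7): no bracket -> illegal
(6,3): no bracket -> illegal
(6,4): flips 1 -> legal
(6,5): no bracket -> illegal
W mobility = 8

Answer: B=10 W=8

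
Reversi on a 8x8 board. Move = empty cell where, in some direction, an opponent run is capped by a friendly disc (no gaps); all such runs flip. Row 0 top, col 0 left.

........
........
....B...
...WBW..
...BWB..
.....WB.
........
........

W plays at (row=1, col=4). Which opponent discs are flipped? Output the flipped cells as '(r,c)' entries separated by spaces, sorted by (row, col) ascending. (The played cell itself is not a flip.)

Dir NW: first cell '.' (not opp) -> no flip
Dir N: first cell '.' (not opp) -> no flip
Dir NE: first cell '.' (not opp) -> no flip
Dir W: first cell '.' (not opp) -> no flip
Dir E: first cell '.' (not opp) -> no flip
Dir SW: first cell '.' (not opp) -> no flip
Dir S: opp run (2,4) (3,4) capped by W -> flip
Dir SE: first cell '.' (not opp) -> no flip

Answer: (2,4) (3,4)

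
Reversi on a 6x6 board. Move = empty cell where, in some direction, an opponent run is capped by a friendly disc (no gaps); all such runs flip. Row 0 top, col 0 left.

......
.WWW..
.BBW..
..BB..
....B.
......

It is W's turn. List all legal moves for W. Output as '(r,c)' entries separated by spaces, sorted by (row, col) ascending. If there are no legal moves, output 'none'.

Answer: (2,0) (3,0) (3,1) (4,1) (4,2) (4,3) (5,5)

Derivation:
(1,0): no bracket -> illegal
(2,0): flips 2 -> legal
(2,4): no bracket -> illegal
(3,0): flips 1 -> legal
(3,1): flips 2 -> legal
(3,4): no bracket -> illegal
(3,5): no bracket -> illegal
(4,1): flips 1 -> legal
(4,2): flips 2 -> legal
(4,3): flips 1 -> legal
(4,5): no bracket -> illegal
(5,3): no bracket -> illegal
(5,4): no bracket -> illegal
(5,5): flips 3 -> legal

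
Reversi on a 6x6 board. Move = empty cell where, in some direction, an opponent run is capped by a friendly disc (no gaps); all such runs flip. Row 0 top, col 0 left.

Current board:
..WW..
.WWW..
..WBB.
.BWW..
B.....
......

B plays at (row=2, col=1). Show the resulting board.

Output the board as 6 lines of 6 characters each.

Answer: ..WW..
.WWW..
.BBBB.
.BWW..
B.....
......

Derivation:
Place B at (2,1); scan 8 dirs for brackets.
Dir NW: first cell '.' (not opp) -> no flip
Dir N: opp run (1,1), next='.' -> no flip
Dir NE: opp run (1,2) (0,3), next=edge -> no flip
Dir W: first cell '.' (not opp) -> no flip
Dir E: opp run (2,2) capped by B -> flip
Dir SW: first cell '.' (not opp) -> no flip
Dir S: first cell 'B' (not opp) -> no flip
Dir SE: opp run (3,2), next='.' -> no flip
All flips: (2,2)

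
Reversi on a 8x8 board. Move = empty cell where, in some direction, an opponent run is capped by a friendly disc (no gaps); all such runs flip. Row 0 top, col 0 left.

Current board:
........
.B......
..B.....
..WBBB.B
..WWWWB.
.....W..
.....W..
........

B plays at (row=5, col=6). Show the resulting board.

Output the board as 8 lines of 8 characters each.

Place B at (5,6); scan 8 dirs for brackets.
Dir NW: opp run (4,5) capped by B -> flip
Dir N: first cell 'B' (not opp) -> no flip
Dir NE: first cell '.' (not opp) -> no flip
Dir W: opp run (5,5), next='.' -> no flip
Dir E: first cell '.' (not opp) -> no flip
Dir SW: opp run (6,5), next='.' -> no flip
Dir S: first cell '.' (not opp) -> no flip
Dir SE: first cell '.' (not opp) -> no flip
All flips: (4,5)

Answer: ........
.B......
..B.....
..WBBB.B
..WWWBB.
.....WB.
.....W..
........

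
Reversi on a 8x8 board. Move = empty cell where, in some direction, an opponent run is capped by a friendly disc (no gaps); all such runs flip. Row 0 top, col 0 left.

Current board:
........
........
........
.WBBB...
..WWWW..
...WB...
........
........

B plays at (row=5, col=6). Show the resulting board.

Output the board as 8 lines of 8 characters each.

Answer: ........
........
........
.WBBB...
..WWWB..
...WB.B.
........
........

Derivation:
Place B at (5,6); scan 8 dirs for brackets.
Dir NW: opp run (4,5) capped by B -> flip
Dir N: first cell '.' (not opp) -> no flip
Dir NE: first cell '.' (not opp) -> no flip
Dir W: first cell '.' (not opp) -> no flip
Dir E: first cell '.' (not opp) -> no flip
Dir SW: first cell '.' (not opp) -> no flip
Dir S: first cell '.' (not opp) -> no flip
Dir SE: first cell '.' (not opp) -> no flip
All flips: (4,5)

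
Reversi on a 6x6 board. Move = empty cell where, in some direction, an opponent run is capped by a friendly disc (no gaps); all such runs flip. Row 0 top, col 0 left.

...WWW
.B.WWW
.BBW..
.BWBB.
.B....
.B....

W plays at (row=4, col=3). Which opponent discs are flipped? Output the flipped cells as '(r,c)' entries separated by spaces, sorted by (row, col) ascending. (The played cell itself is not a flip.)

Answer: (3,3)

Derivation:
Dir NW: first cell 'W' (not opp) -> no flip
Dir N: opp run (3,3) capped by W -> flip
Dir NE: opp run (3,4), next='.' -> no flip
Dir W: first cell '.' (not opp) -> no flip
Dir E: first cell '.' (not opp) -> no flip
Dir SW: first cell '.' (not opp) -> no flip
Dir S: first cell '.' (not opp) -> no flip
Dir SE: first cell '.' (not opp) -> no flip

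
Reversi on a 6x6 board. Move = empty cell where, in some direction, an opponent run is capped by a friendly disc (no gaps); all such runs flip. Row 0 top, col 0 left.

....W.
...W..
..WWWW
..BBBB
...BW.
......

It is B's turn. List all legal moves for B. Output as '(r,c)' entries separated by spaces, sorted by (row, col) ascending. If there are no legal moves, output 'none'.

Answer: (0,2) (0,3) (1,1) (1,2) (1,4) (1,5) (4,5) (5,3) (5,4) (5,5)

Derivation:
(0,2): flips 2 -> legal
(0,3): flips 2 -> legal
(0,5): no bracket -> illegal
(1,1): flips 1 -> legal
(1,2): flips 2 -> legal
(1,4): flips 2 -> legal
(1,5): flips 2 -> legal
(2,1): no bracket -> illegal
(3,1): no bracket -> illegal
(4,5): flips 1 -> legal
(5,3): flips 1 -> legal
(5,4): flips 1 -> legal
(5,5): flips 1 -> legal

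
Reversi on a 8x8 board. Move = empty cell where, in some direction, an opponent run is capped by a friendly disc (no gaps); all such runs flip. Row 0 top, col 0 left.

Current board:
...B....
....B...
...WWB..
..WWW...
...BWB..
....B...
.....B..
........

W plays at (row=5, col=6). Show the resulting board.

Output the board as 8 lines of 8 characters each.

Place W at (5,6); scan 8 dirs for brackets.
Dir NW: opp run (4,5) capped by W -> flip
Dir N: first cell '.' (not opp) -> no flip
Dir NE: first cell '.' (not opp) -> no flip
Dir W: first cell '.' (not opp) -> no flip
Dir E: first cell '.' (not opp) -> no flip
Dir SW: opp run (6,5), next='.' -> no flip
Dir S: first cell '.' (not opp) -> no flip
Dir SE: first cell '.' (not opp) -> no flip
All flips: (4,5)

Answer: ...B....
....B...
...WWB..
..WWW...
...BWW..
....B.W.
.....B..
........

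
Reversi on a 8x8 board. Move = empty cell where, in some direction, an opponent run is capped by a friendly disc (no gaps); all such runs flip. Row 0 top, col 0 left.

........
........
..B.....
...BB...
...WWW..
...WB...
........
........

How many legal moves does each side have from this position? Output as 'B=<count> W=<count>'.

-- B to move --
(3,2): flips 1 -> legal
(3,5): no bracket -> illegal
(3,6): flips 1 -> legal
(4,2): no bracket -> illegal
(4,6): no bracket -> illegal
(5,2): flips 2 -> legal
(5,5): flips 1 -> legal
(5,6): flips 1 -> legal
(6,2): no bracket -> illegal
(6,3): flips 2 -> legal
(6,4): no bracket -> illegal
B mobility = 6
-- W to move --
(1,1): flips 2 -> legal
(1,2): no bracket -> illegal
(1,3): no bracket -> illegal
(2,1): no bracket -> illegal
(2,3): flips 2 -> legal
(2,4): flips 1 -> legal
(2,5): flips 1 -> legal
(3,1): no bracket -> illegal
(3,2): no bracket -> illegal
(3,5): no bracket -> illegal
(4,2): no bracket -> illegal
(5,5): flips 1 -> legal
(6,3): flips 1 -> legal
(6,4): flips 1 -> legal
(6,5): flips 1 -> legal
W mobility = 8

Answer: B=6 W=8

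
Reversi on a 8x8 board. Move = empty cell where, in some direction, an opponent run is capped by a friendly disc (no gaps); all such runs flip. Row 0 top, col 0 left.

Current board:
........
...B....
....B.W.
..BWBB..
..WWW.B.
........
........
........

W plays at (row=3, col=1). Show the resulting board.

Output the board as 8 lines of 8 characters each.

Place W at (3,1); scan 8 dirs for brackets.
Dir NW: first cell '.' (not opp) -> no flip
Dir N: first cell '.' (not opp) -> no flip
Dir NE: first cell '.' (not opp) -> no flip
Dir W: first cell '.' (not opp) -> no flip
Dir E: opp run (3,2) capped by W -> flip
Dir SW: first cell '.' (not opp) -> no flip
Dir S: first cell '.' (not opp) -> no flip
Dir SE: first cell 'W' (not opp) -> no flip
All flips: (3,2)

Answer: ........
...B....
....B.W.
.WWWBB..
..WWW.B.
........
........
........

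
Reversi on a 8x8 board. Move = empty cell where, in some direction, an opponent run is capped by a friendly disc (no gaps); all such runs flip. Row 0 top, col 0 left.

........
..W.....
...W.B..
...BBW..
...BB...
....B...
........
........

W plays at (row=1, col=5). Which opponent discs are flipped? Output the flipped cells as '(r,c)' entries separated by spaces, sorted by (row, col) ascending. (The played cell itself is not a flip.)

Dir NW: first cell '.' (not opp) -> no flip
Dir N: first cell '.' (not opp) -> no flip
Dir NE: first cell '.' (not opp) -> no flip
Dir W: first cell '.' (not opp) -> no flip
Dir E: first cell '.' (not opp) -> no flip
Dir SW: first cell '.' (not opp) -> no flip
Dir S: opp run (2,5) capped by W -> flip
Dir SE: first cell '.' (not opp) -> no flip

Answer: (2,5)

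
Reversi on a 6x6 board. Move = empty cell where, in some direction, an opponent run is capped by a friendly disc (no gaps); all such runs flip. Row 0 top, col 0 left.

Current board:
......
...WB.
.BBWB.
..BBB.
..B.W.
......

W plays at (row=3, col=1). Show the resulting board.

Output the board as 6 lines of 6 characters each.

Place W at (3,1); scan 8 dirs for brackets.
Dir NW: first cell '.' (not opp) -> no flip
Dir N: opp run (2,1), next='.' -> no flip
Dir NE: opp run (2,2) capped by W -> flip
Dir W: first cell '.' (not opp) -> no flip
Dir E: opp run (3,2) (3,3) (3,4), next='.' -> no flip
Dir SW: first cell '.' (not opp) -> no flip
Dir S: first cell '.' (not opp) -> no flip
Dir SE: opp run (4,2), next='.' -> no flip
All flips: (2,2)

Answer: ......
...WB.
.BWWB.
.WBBB.
..B.W.
......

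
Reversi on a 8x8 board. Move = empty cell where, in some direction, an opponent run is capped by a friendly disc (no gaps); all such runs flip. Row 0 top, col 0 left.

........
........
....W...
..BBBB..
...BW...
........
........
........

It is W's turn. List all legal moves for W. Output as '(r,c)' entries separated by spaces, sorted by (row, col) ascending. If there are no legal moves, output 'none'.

Answer: (2,2) (2,6) (4,2) (4,6)

Derivation:
(2,1): no bracket -> illegal
(2,2): flips 1 -> legal
(2,3): no bracket -> illegal
(2,5): no bracket -> illegal
(2,6): flips 1 -> legal
(3,1): no bracket -> illegal
(3,6): no bracket -> illegal
(4,1): no bracket -> illegal
(4,2): flips 2 -> legal
(4,5): no bracket -> illegal
(4,6): flips 1 -> legal
(5,2): no bracket -> illegal
(5,3): no bracket -> illegal
(5,4): no bracket -> illegal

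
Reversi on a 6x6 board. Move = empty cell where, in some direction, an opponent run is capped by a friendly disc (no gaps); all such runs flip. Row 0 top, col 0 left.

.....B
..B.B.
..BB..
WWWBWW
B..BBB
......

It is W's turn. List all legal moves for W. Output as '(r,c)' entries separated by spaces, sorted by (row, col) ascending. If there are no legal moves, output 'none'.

(0,1): flips 2 -> legal
(0,2): flips 2 -> legal
(0,3): no bracket -> illegal
(0,4): no bracket -> illegal
(1,1): no bracket -> illegal
(1,3): flips 1 -> legal
(1,5): no bracket -> illegal
(2,1): no bracket -> illegal
(2,4): no bracket -> illegal
(2,5): no bracket -> illegal
(4,1): no bracket -> illegal
(4,2): no bracket -> illegal
(5,0): flips 1 -> legal
(5,1): no bracket -> illegal
(5,2): flips 1 -> legal
(5,3): flips 1 -> legal
(5,4): flips 2 -> legal
(5,5): flips 1 -> legal

Answer: (0,1) (0,2) (1,3) (5,0) (5,2) (5,3) (5,4) (5,5)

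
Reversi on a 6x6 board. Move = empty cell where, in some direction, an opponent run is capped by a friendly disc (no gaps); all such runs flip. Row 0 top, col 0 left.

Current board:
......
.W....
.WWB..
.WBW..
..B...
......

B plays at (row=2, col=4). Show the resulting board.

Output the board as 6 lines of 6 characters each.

Answer: ......
.W....
.WWBB.
.WBB..
..B...
......

Derivation:
Place B at (2,4); scan 8 dirs for brackets.
Dir NW: first cell '.' (not opp) -> no flip
Dir N: first cell '.' (not opp) -> no flip
Dir NE: first cell '.' (not opp) -> no flip
Dir W: first cell 'B' (not opp) -> no flip
Dir E: first cell '.' (not opp) -> no flip
Dir SW: opp run (3,3) capped by B -> flip
Dir S: first cell '.' (not opp) -> no flip
Dir SE: first cell '.' (not opp) -> no flip
All flips: (3,3)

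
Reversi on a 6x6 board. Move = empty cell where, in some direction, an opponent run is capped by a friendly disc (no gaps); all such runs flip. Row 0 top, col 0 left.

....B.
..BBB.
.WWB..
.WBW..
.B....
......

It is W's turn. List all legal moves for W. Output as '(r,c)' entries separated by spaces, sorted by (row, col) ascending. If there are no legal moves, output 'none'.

Answer: (0,2) (0,3) (2,4) (4,2) (4,3) (5,1)

Derivation:
(0,1): no bracket -> illegal
(0,2): flips 1 -> legal
(0,3): flips 3 -> legal
(0,5): no bracket -> illegal
(1,1): no bracket -> illegal
(1,5): no bracket -> illegal
(2,4): flips 1 -> legal
(2,5): no bracket -> illegal
(3,0): no bracket -> illegal
(3,4): no bracket -> illegal
(4,0): no bracket -> illegal
(4,2): flips 1 -> legal
(4,3): flips 1 -> legal
(5,0): no bracket -> illegal
(5,1): flips 1 -> legal
(5,2): no bracket -> illegal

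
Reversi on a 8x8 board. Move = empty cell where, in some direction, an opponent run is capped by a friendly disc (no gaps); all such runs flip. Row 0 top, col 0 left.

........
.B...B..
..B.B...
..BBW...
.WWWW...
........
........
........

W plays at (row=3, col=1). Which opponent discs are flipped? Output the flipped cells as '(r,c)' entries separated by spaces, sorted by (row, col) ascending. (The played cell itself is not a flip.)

Dir NW: first cell '.' (not opp) -> no flip
Dir N: first cell '.' (not opp) -> no flip
Dir NE: opp run (2,2), next='.' -> no flip
Dir W: first cell '.' (not opp) -> no flip
Dir E: opp run (3,2) (3,3) capped by W -> flip
Dir SW: first cell '.' (not opp) -> no flip
Dir S: first cell 'W' (not opp) -> no flip
Dir SE: first cell 'W' (not opp) -> no flip

Answer: (3,2) (3,3)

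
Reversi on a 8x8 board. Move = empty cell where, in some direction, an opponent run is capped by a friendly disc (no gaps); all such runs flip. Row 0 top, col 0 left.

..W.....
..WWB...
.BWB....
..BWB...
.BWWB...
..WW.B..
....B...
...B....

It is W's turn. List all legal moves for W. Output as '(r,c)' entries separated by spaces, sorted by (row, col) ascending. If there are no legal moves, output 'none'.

(0,3): no bracket -> illegal
(0,4): no bracket -> illegal
(0,5): no bracket -> illegal
(1,0): flips 2 -> legal
(1,1): no bracket -> illegal
(1,5): flips 1 -> legal
(2,0): flips 1 -> legal
(2,4): flips 1 -> legal
(2,5): flips 1 -> legal
(3,0): flips 2 -> legal
(3,1): flips 1 -> legal
(3,5): flips 2 -> legal
(4,0): flips 1 -> legal
(4,5): flips 3 -> legal
(4,6): no bracket -> illegal
(5,0): no bracket -> illegal
(5,1): no bracket -> illegal
(5,4): no bracket -> illegal
(5,6): no bracket -> illegal
(6,2): no bracket -> illegal
(6,3): no bracket -> illegal
(6,5): no bracket -> illegal
(6,6): flips 2 -> legal
(7,2): no bracket -> illegal
(7,4): no bracket -> illegal
(7,5): flips 1 -> legal

Answer: (1,0) (1,5) (2,0) (2,4) (2,5) (3,0) (3,1) (3,5) (4,0) (4,5) (6,6) (7,5)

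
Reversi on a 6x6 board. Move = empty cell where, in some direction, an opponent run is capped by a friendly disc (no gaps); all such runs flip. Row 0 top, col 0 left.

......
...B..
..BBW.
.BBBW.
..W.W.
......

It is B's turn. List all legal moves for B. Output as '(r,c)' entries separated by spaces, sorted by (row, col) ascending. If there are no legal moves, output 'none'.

(1,4): no bracket -> illegal
(1,5): flips 1 -> legal
(2,5): flips 1 -> legal
(3,5): flips 2 -> legal
(4,1): no bracket -> illegal
(4,3): no bracket -> illegal
(4,5): flips 1 -> legal
(5,1): flips 1 -> legal
(5,2): flips 1 -> legal
(5,3): flips 1 -> legal
(5,4): no bracket -> illegal
(5,5): flips 1 -> legal

Answer: (1,5) (2,5) (3,5) (4,5) (5,1) (5,2) (5,3) (5,5)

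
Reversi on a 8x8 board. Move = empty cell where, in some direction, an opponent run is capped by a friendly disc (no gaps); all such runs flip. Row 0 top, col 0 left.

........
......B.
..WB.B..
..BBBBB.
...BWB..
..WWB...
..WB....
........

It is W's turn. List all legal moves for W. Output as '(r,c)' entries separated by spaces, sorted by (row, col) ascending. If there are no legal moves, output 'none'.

Answer: (0,7) (1,3) (2,4) (2,6) (4,2) (4,6) (5,5) (6,4) (7,3) (7,4)

Derivation:
(0,5): no bracket -> illegal
(0,6): no bracket -> illegal
(0,7): flips 4 -> legal
(1,2): no bracket -> illegal
(1,3): flips 3 -> legal
(1,4): no bracket -> illegal
(1,5): no bracket -> illegal
(1,7): no bracket -> illegal
(2,1): no bracket -> illegal
(2,4): flips 2 -> legal
(2,6): flips 1 -> legal
(2,7): no bracket -> illegal
(3,1): no bracket -> illegal
(3,7): no bracket -> illegal
(4,1): no bracket -> illegal
(4,2): flips 2 -> legal
(4,6): flips 1 -> legal
(4,7): no bracket -> illegal
(5,5): flips 1 -> legal
(5,6): no bracket -> illegal
(6,4): flips 2 -> legal
(6,5): no bracket -> illegal
(7,2): no bracket -> illegal
(7,3): flips 1 -> legal
(7,4): flips 1 -> legal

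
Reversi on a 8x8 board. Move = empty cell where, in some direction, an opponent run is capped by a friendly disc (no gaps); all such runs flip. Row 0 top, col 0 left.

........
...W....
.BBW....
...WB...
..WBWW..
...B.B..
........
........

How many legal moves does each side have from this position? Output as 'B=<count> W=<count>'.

-- B to move --
(0,2): no bracket -> illegal
(0,3): flips 3 -> legal
(0,4): flips 1 -> legal
(1,2): flips 1 -> legal
(1,4): no bracket -> illegal
(2,4): flips 1 -> legal
(3,1): flips 1 -> legal
(3,2): flips 1 -> legal
(3,5): flips 2 -> legal
(3,6): no bracket -> illegal
(4,1): flips 1 -> legal
(4,6): flips 2 -> legal
(5,1): no bracket -> illegal
(5,2): no bracket -> illegal
(5,4): flips 1 -> legal
(5,6): flips 1 -> legal
B mobility = 11
-- W to move --
(1,0): no bracket -> illegal
(1,1): flips 1 -> legal
(1,2): no bracket -> illegal
(2,0): flips 2 -> legal
(2,4): flips 1 -> legal
(2,5): no bracket -> illegal
(3,0): no bracket -> illegal
(3,1): flips 1 -> legal
(3,2): no bracket -> illegal
(3,5): flips 1 -> legal
(4,6): no bracket -> illegal
(5,2): no bracket -> illegal
(5,4): no bracket -> illegal
(5,6): no bracket -> illegal
(6,2): flips 1 -> legal
(6,3): flips 2 -> legal
(6,4): flips 1 -> legal
(6,5): flips 1 -> legal
(6,6): flips 1 -> legal
W mobility = 10

Answer: B=11 W=10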